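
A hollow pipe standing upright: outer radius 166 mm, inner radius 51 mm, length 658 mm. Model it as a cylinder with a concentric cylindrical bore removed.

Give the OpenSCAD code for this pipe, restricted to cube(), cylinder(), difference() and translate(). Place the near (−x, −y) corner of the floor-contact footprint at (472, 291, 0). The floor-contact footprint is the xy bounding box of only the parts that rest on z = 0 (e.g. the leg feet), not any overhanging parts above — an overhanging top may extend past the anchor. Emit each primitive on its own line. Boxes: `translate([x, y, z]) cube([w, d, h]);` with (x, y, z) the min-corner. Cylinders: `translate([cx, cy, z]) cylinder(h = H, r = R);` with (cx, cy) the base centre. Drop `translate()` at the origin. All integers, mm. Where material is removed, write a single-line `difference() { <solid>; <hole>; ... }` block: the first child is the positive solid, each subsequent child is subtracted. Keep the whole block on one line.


difference() { translate([638, 457, 0]) cylinder(h = 658, r = 166); translate([638, 457, 0]) cylinder(h = 658, r = 51); }


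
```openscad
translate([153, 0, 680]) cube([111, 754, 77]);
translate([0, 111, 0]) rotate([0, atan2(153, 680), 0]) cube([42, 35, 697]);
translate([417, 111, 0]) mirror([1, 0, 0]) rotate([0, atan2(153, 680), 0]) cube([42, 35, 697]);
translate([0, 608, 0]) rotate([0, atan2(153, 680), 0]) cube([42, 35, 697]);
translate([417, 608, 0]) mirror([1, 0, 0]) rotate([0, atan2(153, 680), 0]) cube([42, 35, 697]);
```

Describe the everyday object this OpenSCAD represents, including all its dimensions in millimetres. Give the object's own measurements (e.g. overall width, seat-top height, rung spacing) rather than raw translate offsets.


A sawhorse. A 111×754×77 mm beam (x, y, z) sits on two A-frame leg pairs. Each pair is two raked legs of 42×35 mm section (35 mm along y) splaying symmetrically in x. Each leg rises 680 mm vertically over 153 mm of horizontal reach and is 697 mm long along its own axis. Every leg's outer bottom edge rests on the floor and its outer top edge meets a bottom edge of the beam — the left legs (tilting toward +x) meet the beam's −x bottom edge, the right legs (their mirror images, tilting toward −x) meet its +x bottom edge — so the leg tops tuck under the beam, the beam's underside is 680 mm above the floor, and the feet are 417 mm apart outside-to-outside with the beam centred between them. The two leg pairs are set in 111 mm from either end of the beam.


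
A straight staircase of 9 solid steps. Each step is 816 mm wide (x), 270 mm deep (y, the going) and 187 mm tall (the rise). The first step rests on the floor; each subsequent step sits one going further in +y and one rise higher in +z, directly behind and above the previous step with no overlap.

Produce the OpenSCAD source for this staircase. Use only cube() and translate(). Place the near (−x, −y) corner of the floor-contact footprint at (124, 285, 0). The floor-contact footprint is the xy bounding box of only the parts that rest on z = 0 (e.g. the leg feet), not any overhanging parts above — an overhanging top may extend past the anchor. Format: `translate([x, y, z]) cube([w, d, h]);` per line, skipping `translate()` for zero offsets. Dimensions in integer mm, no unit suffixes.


translate([124, 285, 0]) cube([816, 270, 187]);
translate([124, 555, 187]) cube([816, 270, 187]);
translate([124, 825, 374]) cube([816, 270, 187]);
translate([124, 1095, 561]) cube([816, 270, 187]);
translate([124, 1365, 748]) cube([816, 270, 187]);
translate([124, 1635, 935]) cube([816, 270, 187]);
translate([124, 1905, 1122]) cube([816, 270, 187]);
translate([124, 2175, 1309]) cube([816, 270, 187]);
translate([124, 2445, 1496]) cube([816, 270, 187]);


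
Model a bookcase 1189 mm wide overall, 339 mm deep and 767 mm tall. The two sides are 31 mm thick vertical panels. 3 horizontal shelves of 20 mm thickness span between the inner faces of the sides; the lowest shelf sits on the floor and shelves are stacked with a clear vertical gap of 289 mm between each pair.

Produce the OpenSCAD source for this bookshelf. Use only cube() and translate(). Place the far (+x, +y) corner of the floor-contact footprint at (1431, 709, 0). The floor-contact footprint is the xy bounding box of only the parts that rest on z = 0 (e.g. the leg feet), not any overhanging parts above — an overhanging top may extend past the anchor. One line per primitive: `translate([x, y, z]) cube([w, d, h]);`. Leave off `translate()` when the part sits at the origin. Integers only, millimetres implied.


translate([242, 370, 0]) cube([31, 339, 767]);
translate([1400, 370, 0]) cube([31, 339, 767]);
translate([273, 370, 0]) cube([1127, 339, 20]);
translate([273, 370, 309]) cube([1127, 339, 20]);
translate([273, 370, 618]) cube([1127, 339, 20]);


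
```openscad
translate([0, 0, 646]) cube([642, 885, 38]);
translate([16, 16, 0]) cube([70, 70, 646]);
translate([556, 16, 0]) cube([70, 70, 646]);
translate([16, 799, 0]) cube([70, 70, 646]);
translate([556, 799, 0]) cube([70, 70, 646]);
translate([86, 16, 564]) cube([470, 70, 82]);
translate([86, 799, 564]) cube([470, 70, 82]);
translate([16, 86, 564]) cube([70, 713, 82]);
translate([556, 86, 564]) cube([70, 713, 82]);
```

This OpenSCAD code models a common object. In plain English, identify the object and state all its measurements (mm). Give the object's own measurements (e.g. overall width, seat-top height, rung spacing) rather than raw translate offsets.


A table: top 642 mm (x) × 885 mm (y), 38 mm thick, upper face at z = 684 mm, on four 70×70 mm square legs, each inset 16 mm from the nearest pair of top edges from z = 0 to the bottom of the top. Four apron rails, 70 mm thick and 82 mm tall, run between adjacent legs with their top edges flush with the underside of the top and their outer faces flush with the legs' outer faces.


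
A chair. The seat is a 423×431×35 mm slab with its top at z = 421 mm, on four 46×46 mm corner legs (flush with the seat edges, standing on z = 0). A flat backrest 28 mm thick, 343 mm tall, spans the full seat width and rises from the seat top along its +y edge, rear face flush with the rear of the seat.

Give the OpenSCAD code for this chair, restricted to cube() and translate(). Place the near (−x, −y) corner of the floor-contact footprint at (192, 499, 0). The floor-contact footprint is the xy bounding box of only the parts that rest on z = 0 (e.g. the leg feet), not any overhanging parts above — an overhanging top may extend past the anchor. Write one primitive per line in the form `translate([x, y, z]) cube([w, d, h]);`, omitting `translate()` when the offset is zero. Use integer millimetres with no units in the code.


translate([192, 499, 386]) cube([423, 431, 35]);
translate([192, 499, 0]) cube([46, 46, 386]);
translate([569, 499, 0]) cube([46, 46, 386]);
translate([192, 884, 0]) cube([46, 46, 386]);
translate([569, 884, 0]) cube([46, 46, 386]);
translate([192, 902, 421]) cube([423, 28, 343]);


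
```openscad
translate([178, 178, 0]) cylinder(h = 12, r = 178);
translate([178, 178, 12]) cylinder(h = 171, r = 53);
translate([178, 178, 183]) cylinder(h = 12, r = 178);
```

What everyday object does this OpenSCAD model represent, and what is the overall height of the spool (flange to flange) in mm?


A spool. The overall height is 195 mm.

Three coaxial cylinders, large–small–large — a spool. Two 12 mm flanges and a 171 mm core give 12 + 171 + 12 = 195 mm.


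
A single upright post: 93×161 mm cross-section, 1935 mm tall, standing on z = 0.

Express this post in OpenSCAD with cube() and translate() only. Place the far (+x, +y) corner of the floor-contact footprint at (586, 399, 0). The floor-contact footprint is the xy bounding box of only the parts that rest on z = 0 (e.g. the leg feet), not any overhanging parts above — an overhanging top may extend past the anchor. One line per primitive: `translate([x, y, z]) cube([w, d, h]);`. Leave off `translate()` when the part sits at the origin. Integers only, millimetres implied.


translate([493, 238, 0]) cube([93, 161, 1935]);


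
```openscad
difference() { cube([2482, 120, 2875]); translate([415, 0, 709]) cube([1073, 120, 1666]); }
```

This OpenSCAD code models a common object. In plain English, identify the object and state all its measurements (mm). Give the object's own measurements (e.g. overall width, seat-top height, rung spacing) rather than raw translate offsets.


A wall 2482 mm long (x), 120 mm thick (y), 2875 mm tall, with a rectangular window opening cut through it. The opening is 1073 mm wide and 1666 mm tall; its sill is at z = 709 mm and its near (−x) edge is 415 mm from the wall's −x end. The opening passes through the full wall thickness.


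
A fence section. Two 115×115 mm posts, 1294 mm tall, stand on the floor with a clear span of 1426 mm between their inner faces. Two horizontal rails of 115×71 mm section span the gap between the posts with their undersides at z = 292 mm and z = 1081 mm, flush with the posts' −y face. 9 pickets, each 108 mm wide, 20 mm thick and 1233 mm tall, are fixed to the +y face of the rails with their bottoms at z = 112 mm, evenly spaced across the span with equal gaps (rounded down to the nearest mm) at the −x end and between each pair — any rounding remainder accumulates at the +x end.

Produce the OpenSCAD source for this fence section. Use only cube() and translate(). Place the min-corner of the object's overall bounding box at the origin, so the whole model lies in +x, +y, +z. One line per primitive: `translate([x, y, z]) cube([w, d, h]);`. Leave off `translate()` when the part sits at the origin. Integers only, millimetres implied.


cube([115, 115, 1294]);
translate([1541, 0, 0]) cube([115, 115, 1294]);
translate([115, 0, 292]) cube([1426, 115, 71]);
translate([115, 0, 1081]) cube([1426, 115, 71]);
translate([160, 115, 112]) cube([108, 20, 1233]);
translate([313, 115, 112]) cube([108, 20, 1233]);
translate([466, 115, 112]) cube([108, 20, 1233]);
translate([619, 115, 112]) cube([108, 20, 1233]);
translate([772, 115, 112]) cube([108, 20, 1233]);
translate([925, 115, 112]) cube([108, 20, 1233]);
translate([1078, 115, 112]) cube([108, 20, 1233]);
translate([1231, 115, 112]) cube([108, 20, 1233]);
translate([1384, 115, 112]) cube([108, 20, 1233]);


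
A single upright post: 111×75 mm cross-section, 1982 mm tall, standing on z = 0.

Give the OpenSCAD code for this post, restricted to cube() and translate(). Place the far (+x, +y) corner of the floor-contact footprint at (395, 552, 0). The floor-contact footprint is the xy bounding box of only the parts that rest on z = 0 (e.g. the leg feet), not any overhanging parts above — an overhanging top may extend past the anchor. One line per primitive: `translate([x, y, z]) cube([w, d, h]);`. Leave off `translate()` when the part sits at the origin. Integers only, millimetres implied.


translate([284, 477, 0]) cube([111, 75, 1982]);


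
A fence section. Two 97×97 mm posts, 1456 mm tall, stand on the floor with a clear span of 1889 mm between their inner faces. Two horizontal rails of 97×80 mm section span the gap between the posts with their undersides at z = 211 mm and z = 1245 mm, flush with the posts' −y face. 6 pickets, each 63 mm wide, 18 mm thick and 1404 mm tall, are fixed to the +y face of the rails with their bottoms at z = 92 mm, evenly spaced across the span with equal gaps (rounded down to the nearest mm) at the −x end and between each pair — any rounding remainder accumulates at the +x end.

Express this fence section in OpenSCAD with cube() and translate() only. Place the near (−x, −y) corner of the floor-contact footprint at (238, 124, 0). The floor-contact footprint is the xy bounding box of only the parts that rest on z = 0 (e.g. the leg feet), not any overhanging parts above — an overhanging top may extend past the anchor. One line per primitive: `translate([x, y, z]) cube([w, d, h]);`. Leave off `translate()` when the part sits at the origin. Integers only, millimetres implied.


translate([238, 124, 0]) cube([97, 97, 1456]);
translate([2224, 124, 0]) cube([97, 97, 1456]);
translate([335, 124, 211]) cube([1889, 97, 80]);
translate([335, 124, 1245]) cube([1889, 97, 80]);
translate([550, 221, 92]) cube([63, 18, 1404]);
translate([828, 221, 92]) cube([63, 18, 1404]);
translate([1106, 221, 92]) cube([63, 18, 1404]);
translate([1384, 221, 92]) cube([63, 18, 1404]);
translate([1662, 221, 92]) cube([63, 18, 1404]);
translate([1940, 221, 92]) cube([63, 18, 1404]);


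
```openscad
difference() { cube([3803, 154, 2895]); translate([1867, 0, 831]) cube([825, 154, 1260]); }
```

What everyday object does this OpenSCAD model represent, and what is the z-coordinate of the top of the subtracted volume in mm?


A wall with a window opening. The window head height is 2091 mm.

A wall with a rectangular opening subtracted — a window. Sill at z = 831, opening 1260 mm tall, so the head is at 831 + 1260 = 2091 mm.


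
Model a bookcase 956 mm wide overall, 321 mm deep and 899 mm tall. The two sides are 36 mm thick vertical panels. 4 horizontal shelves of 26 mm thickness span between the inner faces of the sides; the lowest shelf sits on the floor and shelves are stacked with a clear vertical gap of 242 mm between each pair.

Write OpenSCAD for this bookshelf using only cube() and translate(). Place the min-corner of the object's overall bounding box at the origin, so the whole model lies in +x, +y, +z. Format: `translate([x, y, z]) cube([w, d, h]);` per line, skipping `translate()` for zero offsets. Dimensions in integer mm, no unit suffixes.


cube([36, 321, 899]);
translate([920, 0, 0]) cube([36, 321, 899]);
translate([36, 0, 0]) cube([884, 321, 26]);
translate([36, 0, 268]) cube([884, 321, 26]);
translate([36, 0, 536]) cube([884, 321, 26]);
translate([36, 0, 804]) cube([884, 321, 26]);


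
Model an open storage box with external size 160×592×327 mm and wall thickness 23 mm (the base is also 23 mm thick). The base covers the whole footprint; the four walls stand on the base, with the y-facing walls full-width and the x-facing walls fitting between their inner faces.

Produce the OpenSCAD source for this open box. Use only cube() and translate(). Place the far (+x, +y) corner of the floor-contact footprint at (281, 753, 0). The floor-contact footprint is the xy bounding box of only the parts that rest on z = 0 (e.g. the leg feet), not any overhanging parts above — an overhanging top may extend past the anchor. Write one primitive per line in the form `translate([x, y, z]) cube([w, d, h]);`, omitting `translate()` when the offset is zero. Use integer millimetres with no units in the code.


translate([121, 161, 0]) cube([160, 592, 23]);
translate([121, 161, 23]) cube([160, 23, 304]);
translate([121, 730, 23]) cube([160, 23, 304]);
translate([121, 184, 23]) cube([23, 546, 304]);
translate([258, 184, 23]) cube([23, 546, 304]);


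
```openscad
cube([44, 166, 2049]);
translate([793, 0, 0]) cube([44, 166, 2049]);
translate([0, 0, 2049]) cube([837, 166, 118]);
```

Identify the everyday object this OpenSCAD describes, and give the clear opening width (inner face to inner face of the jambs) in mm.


A door frame. The clear opening width is 749 mm.

Two 2049 mm tall posts with a header on top — a door frame. The left jamb is 44 mm wide at x = 0; the right jamb starts at x = 793. The clear opening is 793 − 44 = 749 mm.


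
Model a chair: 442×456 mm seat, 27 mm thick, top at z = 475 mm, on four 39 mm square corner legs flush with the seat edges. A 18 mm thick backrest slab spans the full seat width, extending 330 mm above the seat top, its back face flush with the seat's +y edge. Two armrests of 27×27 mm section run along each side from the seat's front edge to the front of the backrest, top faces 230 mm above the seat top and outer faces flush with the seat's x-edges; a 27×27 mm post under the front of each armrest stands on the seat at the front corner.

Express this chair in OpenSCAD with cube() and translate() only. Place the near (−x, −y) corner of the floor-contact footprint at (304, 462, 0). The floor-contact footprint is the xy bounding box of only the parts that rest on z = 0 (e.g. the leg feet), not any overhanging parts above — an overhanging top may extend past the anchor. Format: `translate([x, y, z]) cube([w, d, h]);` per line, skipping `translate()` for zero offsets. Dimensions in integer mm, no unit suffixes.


// leg_h = 475 - 27 = 448
// arm post h = 230 - 27 = 203
translate([304, 462, 448]) cube([442, 456, 27]);
translate([304, 462, 0]) cube([39, 39, 448]);
translate([707, 462, 0]) cube([39, 39, 448]);
translate([304, 879, 0]) cube([39, 39, 448]);
translate([707, 879, 0]) cube([39, 39, 448]);
translate([304, 900, 475]) cube([442, 18, 330]);
translate([304, 462, 678]) cube([27, 438, 27]);
translate([719, 462, 678]) cube([27, 438, 27]);
translate([304, 462, 475]) cube([27, 27, 203]);
translate([719, 462, 475]) cube([27, 27, 203]);


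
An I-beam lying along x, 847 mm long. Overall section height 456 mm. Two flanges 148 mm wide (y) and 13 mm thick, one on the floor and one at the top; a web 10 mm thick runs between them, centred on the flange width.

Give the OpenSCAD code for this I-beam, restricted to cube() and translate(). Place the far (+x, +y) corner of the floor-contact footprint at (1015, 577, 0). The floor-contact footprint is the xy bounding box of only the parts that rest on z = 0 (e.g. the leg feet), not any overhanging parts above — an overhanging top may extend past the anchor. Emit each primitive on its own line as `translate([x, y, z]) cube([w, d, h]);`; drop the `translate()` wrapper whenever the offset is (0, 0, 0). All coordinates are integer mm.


translate([168, 429, 0]) cube([847, 148, 13]);
translate([168, 498, 13]) cube([847, 10, 430]);
translate([168, 429, 443]) cube([847, 148, 13]);


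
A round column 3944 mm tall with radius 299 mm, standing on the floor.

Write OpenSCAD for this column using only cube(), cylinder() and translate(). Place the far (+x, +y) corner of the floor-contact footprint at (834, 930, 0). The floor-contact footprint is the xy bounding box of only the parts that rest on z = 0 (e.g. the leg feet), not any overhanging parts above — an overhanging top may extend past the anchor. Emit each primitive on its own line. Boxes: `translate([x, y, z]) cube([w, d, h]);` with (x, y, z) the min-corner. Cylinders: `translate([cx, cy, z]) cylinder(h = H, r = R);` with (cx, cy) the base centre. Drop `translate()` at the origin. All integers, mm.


translate([535, 631, 0]) cylinder(h = 3944, r = 299);


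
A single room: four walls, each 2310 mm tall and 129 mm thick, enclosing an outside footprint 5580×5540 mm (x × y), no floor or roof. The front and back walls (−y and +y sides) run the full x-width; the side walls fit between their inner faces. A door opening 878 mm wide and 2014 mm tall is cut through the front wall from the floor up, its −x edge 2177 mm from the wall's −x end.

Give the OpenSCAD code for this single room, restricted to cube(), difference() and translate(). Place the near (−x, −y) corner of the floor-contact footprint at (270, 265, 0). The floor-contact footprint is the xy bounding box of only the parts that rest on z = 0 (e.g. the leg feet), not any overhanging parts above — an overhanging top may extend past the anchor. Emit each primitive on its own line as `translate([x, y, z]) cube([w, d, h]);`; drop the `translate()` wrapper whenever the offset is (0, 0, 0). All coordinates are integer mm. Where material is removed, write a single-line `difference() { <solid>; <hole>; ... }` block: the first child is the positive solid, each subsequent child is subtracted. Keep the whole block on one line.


difference() { translate([270, 265, 0]) cube([5580, 129, 2310]); translate([2447, 265, 0]) cube([878, 129, 2014]); }
translate([270, 5676, 0]) cube([5580, 129, 2310]);
translate([270, 394, 0]) cube([129, 5282, 2310]);
translate([5721, 394, 0]) cube([129, 5282, 2310]);


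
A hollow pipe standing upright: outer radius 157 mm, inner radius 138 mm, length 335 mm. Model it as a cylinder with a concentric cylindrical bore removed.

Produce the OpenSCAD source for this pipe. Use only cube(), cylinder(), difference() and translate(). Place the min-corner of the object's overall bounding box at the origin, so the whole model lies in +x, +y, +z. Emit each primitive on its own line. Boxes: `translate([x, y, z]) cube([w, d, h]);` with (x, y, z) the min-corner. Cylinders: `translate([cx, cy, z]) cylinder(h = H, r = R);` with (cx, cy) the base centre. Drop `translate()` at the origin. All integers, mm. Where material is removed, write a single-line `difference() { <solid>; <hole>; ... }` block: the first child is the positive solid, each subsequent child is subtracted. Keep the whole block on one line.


difference() { translate([157, 157, 0]) cylinder(h = 335, r = 157); translate([157, 157, 0]) cylinder(h = 335, r = 138); }


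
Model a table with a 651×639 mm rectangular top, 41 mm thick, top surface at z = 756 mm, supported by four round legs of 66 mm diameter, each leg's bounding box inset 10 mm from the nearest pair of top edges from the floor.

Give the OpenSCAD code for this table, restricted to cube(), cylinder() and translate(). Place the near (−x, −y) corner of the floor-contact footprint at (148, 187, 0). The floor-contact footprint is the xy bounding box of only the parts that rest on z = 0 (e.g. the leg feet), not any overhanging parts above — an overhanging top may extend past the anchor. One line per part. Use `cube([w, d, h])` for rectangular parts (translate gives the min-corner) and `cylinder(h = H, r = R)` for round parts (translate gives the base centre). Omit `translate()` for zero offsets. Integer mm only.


translate([138, 177, 715]) cube([651, 639, 41]);
translate([181, 220, 0]) cylinder(h = 715, r = 33);
translate([746, 220, 0]) cylinder(h = 715, r = 33);
translate([181, 773, 0]) cylinder(h = 715, r = 33);
translate([746, 773, 0]) cylinder(h = 715, r = 33);


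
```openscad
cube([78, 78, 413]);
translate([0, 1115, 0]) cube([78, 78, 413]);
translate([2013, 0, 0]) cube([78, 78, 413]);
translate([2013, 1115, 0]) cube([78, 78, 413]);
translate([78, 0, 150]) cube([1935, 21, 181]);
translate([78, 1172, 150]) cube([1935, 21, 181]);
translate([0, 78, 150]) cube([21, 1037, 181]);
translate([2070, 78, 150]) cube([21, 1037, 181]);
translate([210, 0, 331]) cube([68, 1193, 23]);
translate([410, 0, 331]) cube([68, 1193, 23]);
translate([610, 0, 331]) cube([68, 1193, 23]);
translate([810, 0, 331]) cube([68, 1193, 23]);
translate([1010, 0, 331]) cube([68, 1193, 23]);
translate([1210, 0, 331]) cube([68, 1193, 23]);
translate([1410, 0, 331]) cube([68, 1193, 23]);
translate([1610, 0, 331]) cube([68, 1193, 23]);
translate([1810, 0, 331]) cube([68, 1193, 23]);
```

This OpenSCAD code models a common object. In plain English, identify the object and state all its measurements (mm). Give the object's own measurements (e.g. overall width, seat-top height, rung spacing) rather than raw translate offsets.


A bed frame 2091 mm long (x) by 1193 mm wide (y). Four 78×78 mm corner posts, 413 mm tall, at the corners of the footprint. Four rails of 21 mm thickness and 181 mm height run between adjacent posts with their undersides at z = 150 mm, their outer faces flush with the outside of the frame (the two x-running rails run between the posts' inner faces; the two y-running rails run between the posts' inner faces). 9 slats, each 68 mm wide (x) and 23 mm thick, lie across the top of the two x-running rails, running the full 1193 mm width of the frame in y; along x they sit between the end posts with a 132 mm gap after the −x posts and between neighbouring slats, leaving 135 mm before the +x posts.


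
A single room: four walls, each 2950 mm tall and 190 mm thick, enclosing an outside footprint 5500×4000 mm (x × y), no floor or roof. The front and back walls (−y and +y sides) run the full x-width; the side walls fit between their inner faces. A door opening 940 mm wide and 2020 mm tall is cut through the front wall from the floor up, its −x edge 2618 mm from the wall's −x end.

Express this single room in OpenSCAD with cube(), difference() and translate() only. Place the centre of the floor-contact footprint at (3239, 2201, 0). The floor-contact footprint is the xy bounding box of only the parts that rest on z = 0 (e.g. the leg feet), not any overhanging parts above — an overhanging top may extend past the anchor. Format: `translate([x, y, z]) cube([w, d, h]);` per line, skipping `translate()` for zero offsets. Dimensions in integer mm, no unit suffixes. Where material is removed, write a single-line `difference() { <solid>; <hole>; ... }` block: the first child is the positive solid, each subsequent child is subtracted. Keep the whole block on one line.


difference() { translate([489, 201, 0]) cube([5500, 190, 2950]); translate([3107, 201, 0]) cube([940, 190, 2020]); }
translate([489, 4011, 0]) cube([5500, 190, 2950]);
translate([489, 391, 0]) cube([190, 3620, 2950]);
translate([5799, 391, 0]) cube([190, 3620, 2950]);


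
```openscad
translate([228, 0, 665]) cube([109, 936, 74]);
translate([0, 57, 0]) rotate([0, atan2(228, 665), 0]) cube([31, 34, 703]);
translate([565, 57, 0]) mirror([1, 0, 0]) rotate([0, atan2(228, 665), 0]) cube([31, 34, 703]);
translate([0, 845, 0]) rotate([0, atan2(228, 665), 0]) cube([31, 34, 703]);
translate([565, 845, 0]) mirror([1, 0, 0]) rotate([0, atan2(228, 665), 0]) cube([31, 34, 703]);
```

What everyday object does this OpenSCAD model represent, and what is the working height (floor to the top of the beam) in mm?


A sawhorse. The overall height is 739 mm.

A beam across two mirrored pairs of raked legs — a sawhorse. The beam's underside is at z = 665 (matching the legs' vertical rise in atan2(228, 665)) and the beam is 74 mm tall, so its top is at 665 + 74 = 739 mm. The raked legs top out at the beam's underside, so that is the highest point.


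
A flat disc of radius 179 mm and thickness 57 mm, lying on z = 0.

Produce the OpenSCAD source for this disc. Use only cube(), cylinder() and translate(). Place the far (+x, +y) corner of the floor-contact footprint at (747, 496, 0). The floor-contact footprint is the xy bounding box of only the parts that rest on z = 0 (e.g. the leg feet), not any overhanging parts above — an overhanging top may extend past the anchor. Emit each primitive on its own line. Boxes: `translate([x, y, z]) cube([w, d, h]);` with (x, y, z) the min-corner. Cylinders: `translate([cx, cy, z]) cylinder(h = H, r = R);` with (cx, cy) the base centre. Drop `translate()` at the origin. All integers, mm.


translate([568, 317, 0]) cylinder(h = 57, r = 179);


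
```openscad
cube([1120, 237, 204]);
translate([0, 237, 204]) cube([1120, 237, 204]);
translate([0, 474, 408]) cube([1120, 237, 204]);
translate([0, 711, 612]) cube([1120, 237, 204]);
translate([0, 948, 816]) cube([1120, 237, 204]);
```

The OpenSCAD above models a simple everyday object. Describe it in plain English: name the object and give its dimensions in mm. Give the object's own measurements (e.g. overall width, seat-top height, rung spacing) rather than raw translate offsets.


A straight staircase of 5 solid steps. Each step is 1120 mm wide (x), 237 mm deep (y, the going) and 204 mm tall (the rise). The first step rests on the floor; each subsequent step sits one going further in +y and one rise higher in +z, directly behind and above the previous step with no overlap.


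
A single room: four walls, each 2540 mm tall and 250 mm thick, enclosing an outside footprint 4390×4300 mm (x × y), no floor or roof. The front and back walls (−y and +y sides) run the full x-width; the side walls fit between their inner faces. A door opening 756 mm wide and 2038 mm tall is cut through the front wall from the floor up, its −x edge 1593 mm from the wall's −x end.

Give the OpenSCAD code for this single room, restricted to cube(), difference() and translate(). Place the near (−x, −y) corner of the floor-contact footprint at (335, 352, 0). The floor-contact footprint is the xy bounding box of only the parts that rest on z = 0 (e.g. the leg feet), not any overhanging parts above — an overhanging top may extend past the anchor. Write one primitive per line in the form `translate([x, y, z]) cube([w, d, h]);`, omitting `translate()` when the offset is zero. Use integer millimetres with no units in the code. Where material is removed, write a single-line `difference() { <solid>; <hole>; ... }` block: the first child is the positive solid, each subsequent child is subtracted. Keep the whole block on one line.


difference() { translate([335, 352, 0]) cube([4390, 250, 2540]); translate([1928, 352, 0]) cube([756, 250, 2038]); }
translate([335, 4402, 0]) cube([4390, 250, 2540]);
translate([335, 602, 0]) cube([250, 3800, 2540]);
translate([4475, 602, 0]) cube([250, 3800, 2540]);


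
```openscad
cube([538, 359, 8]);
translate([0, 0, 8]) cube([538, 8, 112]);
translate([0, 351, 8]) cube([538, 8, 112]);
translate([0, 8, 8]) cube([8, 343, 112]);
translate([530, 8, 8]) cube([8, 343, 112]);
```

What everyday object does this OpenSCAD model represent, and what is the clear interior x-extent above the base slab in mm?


An open box. The internal width is 522 mm.

A 538×359 base slab with four walls standing on it — an open box. The base is 538 mm wide and the walls are 8 mm thick, so the internal width is 538 − 2 × 8 = 522 mm.


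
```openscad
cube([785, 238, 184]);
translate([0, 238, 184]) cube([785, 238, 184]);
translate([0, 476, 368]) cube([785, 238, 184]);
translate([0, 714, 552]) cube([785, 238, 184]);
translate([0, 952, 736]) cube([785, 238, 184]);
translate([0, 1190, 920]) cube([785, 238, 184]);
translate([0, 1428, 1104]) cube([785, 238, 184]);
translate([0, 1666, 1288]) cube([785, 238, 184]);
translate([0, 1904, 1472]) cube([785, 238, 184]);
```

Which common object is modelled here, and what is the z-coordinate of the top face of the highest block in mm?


A staircase. The total rise is 1656 mm.

9 identical blocks, each offset up and back from the previous — a staircase. Each step is 184 mm tall and there are 9 of them, so the total rise is 9 × 184 = 1656 mm.


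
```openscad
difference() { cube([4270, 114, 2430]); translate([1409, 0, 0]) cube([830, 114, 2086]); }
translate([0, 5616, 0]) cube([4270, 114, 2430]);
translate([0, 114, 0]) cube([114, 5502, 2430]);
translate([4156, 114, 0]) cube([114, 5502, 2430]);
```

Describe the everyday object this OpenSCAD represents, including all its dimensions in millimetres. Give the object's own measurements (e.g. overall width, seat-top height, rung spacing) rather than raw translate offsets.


A single room: four walls, each 2430 mm tall and 114 mm thick, enclosing an outside footprint 4270×5730 mm (x × y), no floor or roof. The front and back walls (−y and +y sides) run the full x-width; the side walls fit between their inner faces. A door opening 830 mm wide and 2086 mm tall is cut through the front wall from the floor up, its −x edge 1409 mm from the wall's −x end.


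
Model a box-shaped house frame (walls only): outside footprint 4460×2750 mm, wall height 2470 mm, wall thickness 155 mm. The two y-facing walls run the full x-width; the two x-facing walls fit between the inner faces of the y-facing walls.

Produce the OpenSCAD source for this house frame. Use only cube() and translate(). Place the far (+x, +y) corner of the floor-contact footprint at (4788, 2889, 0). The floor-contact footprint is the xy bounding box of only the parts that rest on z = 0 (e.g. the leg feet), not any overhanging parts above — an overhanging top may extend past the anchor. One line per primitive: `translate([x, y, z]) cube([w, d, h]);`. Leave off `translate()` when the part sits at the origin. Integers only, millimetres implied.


translate([328, 139, 0]) cube([4460, 155, 2470]);
translate([328, 2734, 0]) cube([4460, 155, 2470]);
translate([328, 294, 0]) cube([155, 2440, 2470]);
translate([4633, 294, 0]) cube([155, 2440, 2470]);


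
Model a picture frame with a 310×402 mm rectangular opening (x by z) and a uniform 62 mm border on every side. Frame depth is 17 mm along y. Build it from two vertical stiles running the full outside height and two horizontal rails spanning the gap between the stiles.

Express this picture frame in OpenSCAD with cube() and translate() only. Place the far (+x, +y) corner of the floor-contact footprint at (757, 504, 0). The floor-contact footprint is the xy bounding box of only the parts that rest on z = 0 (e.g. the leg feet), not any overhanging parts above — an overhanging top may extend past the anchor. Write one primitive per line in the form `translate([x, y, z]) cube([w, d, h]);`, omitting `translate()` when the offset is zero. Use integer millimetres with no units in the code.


translate([323, 487, 0]) cube([62, 17, 526]);
translate([695, 487, 0]) cube([62, 17, 526]);
translate([385, 487, 0]) cube([310, 17, 62]);
translate([385, 487, 464]) cube([310, 17, 62]);


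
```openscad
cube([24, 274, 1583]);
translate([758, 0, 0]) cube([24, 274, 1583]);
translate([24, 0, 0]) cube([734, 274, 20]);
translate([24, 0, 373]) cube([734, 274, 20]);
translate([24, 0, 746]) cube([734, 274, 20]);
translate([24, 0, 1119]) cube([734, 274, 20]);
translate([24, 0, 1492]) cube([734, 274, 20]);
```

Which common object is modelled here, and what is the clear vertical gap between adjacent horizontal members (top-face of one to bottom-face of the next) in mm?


A bookshelf. The clear shelf gap is 353 mm.

Two tall side panels with 5 horizontal boards between them — a bookshelf. The first two shelf undersides are at z = 0 and z = 373; with shelf thickness 20, the clear gap is 373 − 0 − 20 = 353 mm.


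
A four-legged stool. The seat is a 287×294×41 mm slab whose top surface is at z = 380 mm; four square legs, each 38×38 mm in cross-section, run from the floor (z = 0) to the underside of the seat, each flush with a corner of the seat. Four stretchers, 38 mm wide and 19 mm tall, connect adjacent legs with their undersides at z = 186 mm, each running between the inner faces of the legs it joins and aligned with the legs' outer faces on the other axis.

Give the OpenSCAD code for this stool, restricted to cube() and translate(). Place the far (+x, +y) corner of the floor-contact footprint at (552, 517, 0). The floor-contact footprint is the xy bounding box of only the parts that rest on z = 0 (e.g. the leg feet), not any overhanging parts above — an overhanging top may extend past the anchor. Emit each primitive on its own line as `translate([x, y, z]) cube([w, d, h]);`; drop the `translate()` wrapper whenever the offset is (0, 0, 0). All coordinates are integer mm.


translate([265, 223, 339]) cube([287, 294, 41]);
translate([265, 223, 0]) cube([38, 38, 339]);
translate([514, 223, 0]) cube([38, 38, 339]);
translate([265, 479, 0]) cube([38, 38, 339]);
translate([514, 479, 0]) cube([38, 38, 339]);
translate([303, 223, 186]) cube([211, 38, 19]);
translate([303, 479, 186]) cube([211, 38, 19]);
translate([265, 261, 186]) cube([38, 218, 19]);
translate([514, 261, 186]) cube([38, 218, 19]);


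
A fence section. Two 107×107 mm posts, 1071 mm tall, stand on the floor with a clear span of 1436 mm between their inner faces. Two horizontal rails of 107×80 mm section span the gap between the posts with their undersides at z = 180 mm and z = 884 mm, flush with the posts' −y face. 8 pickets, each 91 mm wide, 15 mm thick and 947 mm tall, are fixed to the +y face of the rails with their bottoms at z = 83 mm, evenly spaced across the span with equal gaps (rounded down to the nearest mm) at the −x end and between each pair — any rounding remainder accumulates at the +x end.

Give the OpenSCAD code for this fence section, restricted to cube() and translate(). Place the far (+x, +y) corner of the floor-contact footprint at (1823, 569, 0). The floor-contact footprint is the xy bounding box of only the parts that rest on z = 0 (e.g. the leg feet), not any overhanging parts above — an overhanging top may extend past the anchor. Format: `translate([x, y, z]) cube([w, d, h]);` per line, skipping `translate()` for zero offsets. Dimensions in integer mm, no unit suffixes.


translate([173, 462, 0]) cube([107, 107, 1071]);
translate([1716, 462, 0]) cube([107, 107, 1071]);
translate([280, 462, 180]) cube([1436, 107, 80]);
translate([280, 462, 884]) cube([1436, 107, 80]);
translate([358, 569, 83]) cube([91, 15, 947]);
translate([527, 569, 83]) cube([91, 15, 947]);
translate([696, 569, 83]) cube([91, 15, 947]);
translate([865, 569, 83]) cube([91, 15, 947]);
translate([1034, 569, 83]) cube([91, 15, 947]);
translate([1203, 569, 83]) cube([91, 15, 947]);
translate([1372, 569, 83]) cube([91, 15, 947]);
translate([1541, 569, 83]) cube([91, 15, 947]);


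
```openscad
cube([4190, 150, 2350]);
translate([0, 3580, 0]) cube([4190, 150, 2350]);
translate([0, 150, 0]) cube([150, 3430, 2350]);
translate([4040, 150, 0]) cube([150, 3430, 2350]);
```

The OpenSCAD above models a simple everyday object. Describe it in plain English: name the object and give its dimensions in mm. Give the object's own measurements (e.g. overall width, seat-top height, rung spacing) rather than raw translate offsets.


The wall frame of a small rectangular building: four walls, each 2350 mm tall and 150 mm thick, enclosing a footprint 4190 mm (x) by 3730 mm (y) outside-to-outside, with no floor or roof. The front and back walls (the −y and +y sides) span the full width; the two side walls fit between them.


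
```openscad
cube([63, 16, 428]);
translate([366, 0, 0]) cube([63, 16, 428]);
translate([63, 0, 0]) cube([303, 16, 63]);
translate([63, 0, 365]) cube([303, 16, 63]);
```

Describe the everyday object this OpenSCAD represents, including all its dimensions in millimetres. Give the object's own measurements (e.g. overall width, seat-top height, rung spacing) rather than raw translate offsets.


A rectangular picture frame lying in the x–z plane (depth along y). The opening is 303 mm wide (x) by 302 mm tall (z), surrounded by a border 63 mm wide on all four sides. The frame is 16 mm deep and is made of two full-height vertical stiles with two horizontal rails fitted between them.


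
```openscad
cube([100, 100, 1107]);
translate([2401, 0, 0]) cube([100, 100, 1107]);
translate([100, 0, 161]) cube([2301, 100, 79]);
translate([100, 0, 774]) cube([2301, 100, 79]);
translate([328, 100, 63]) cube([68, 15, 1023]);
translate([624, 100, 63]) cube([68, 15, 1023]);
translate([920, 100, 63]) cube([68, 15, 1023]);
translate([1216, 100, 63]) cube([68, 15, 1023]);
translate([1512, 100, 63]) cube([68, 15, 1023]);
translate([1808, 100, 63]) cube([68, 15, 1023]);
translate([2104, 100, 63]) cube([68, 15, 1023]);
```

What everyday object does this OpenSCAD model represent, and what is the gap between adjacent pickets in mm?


A fence section. The picket gap is 228 mm.

Two posts, two rails, 7 pickets — a fence section. Span 2301 mm holds 7 pickets of 68 mm with 8 equal gaps: ⌊(2301 − 7·68) / 8⌋ = 228 mm.


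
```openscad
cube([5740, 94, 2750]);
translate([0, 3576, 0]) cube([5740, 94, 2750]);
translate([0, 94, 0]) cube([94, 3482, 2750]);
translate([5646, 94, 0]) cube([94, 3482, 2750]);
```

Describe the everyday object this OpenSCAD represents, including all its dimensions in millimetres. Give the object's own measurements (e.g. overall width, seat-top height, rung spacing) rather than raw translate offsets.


The wall frame of a small rectangular building: four walls, each 2750 mm tall and 94 mm thick, enclosing a footprint 5740 mm (x) by 3670 mm (y) outside-to-outside, with no floor or roof. The front and back walls (the −y and +y sides) span the full width; the two side walls fit between them.


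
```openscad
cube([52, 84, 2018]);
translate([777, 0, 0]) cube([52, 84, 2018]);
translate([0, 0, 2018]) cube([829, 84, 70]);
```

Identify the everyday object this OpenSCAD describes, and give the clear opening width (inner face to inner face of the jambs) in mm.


A door frame. The clear opening width is 725 mm.

Two 2018 mm tall posts with a header on top — a door frame. The left jamb is 52 mm wide at x = 0; the right jamb starts at x = 777. The clear opening is 777 − 52 = 725 mm.
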